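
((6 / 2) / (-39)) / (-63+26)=1 / 481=0.00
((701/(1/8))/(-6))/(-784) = 701/588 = 1.19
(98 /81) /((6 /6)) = 1.21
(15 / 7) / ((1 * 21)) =0.10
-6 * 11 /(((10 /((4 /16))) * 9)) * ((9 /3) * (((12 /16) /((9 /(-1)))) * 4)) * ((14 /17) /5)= 77 /2550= 0.03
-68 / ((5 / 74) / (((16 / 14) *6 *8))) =-1932288 / 35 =-55208.23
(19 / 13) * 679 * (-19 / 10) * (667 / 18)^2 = -109050746791 / 42120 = -2589049.07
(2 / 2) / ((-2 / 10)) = -5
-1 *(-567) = 567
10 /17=0.59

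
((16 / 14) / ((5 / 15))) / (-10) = -12 / 35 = -0.34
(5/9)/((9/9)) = 0.56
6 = 6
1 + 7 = 8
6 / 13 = 0.46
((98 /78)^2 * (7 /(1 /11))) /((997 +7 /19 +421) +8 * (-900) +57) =-0.02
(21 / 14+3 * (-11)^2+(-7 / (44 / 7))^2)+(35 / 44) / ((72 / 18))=354229 / 968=365.94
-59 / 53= -1.11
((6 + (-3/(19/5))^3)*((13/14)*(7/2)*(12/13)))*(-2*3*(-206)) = 140084532/6859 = 20423.46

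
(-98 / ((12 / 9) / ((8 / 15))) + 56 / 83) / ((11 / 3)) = -47964 / 4565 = -10.51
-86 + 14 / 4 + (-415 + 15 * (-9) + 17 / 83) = -104961 / 166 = -632.30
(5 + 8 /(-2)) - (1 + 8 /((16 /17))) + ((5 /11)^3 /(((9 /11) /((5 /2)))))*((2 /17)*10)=-8.16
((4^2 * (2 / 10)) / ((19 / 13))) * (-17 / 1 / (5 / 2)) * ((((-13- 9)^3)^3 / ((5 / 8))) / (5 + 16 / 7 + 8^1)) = 478117242860601344 / 254125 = 1881425451492.77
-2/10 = -1/5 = -0.20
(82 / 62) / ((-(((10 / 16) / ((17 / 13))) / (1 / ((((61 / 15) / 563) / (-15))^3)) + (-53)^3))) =2266864178170275000 / 255170782581881480898343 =0.00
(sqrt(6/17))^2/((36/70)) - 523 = -26638/51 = -522.31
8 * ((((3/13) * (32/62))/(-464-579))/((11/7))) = -384/660517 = -0.00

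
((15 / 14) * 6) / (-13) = -45 / 91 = -0.49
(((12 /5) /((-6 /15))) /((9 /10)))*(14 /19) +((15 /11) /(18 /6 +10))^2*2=-5700070 /1165593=-4.89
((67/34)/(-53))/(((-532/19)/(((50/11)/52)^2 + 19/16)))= 26199077/16508395904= 0.00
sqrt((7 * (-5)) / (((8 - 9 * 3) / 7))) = 7 * sqrt(95) / 19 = 3.59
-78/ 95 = -0.82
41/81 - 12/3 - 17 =-1660/81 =-20.49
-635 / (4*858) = -635 / 3432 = -0.19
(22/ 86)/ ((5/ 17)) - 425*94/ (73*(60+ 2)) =-7.96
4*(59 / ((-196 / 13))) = -767 / 49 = -15.65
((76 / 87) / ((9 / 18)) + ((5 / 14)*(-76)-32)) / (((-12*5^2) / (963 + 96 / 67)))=53776729 / 291450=184.51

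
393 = 393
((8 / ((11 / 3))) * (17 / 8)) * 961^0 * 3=153 / 11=13.91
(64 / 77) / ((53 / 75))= 4800 / 4081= 1.18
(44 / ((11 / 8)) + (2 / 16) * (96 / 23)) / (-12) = -187 / 69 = -2.71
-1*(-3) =3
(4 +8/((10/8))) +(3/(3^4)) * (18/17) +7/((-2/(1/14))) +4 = 14473/1020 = 14.19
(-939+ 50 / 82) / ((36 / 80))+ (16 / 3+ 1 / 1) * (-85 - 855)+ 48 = -2948548 / 369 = -7990.64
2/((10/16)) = 16/5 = 3.20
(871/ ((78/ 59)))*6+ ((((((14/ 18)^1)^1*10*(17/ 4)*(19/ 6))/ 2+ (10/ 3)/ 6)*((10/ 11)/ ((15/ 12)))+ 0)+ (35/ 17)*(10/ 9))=20164472/ 5049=3993.76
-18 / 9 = -2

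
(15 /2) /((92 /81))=1215 /184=6.60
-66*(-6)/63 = 44/7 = 6.29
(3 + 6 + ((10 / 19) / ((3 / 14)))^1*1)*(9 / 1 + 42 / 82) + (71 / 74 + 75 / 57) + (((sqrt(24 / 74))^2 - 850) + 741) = 148301 / 57646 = 2.57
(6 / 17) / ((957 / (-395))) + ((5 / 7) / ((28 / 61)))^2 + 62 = 13390583951 / 208329968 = 64.28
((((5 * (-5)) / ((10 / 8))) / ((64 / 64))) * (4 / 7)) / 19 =-0.60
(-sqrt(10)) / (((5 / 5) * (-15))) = sqrt(10) / 15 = 0.21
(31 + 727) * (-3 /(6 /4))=-1516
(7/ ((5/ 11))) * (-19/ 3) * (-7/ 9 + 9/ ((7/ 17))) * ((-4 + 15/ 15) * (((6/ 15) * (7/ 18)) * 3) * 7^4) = 4664816464/ 675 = 6910839.21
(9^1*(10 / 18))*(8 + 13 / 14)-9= 499 / 14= 35.64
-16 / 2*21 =-168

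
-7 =-7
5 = 5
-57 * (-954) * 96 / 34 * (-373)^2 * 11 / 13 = 3994613970336 / 221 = 18075176336.36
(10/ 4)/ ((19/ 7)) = 35/ 38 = 0.92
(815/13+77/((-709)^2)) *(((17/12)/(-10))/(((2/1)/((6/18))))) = -1.48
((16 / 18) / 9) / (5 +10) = 8 / 1215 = 0.01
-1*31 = -31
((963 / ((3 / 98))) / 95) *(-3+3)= 0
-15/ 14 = -1.07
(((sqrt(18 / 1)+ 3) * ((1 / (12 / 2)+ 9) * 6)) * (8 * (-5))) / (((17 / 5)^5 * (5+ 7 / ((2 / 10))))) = -515625 * sqrt(2) / 1419857- 515625 / 1419857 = -0.88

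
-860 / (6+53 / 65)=-55900 / 443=-126.19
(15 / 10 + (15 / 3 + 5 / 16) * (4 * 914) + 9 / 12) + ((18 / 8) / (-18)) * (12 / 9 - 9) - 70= 464537 / 24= 19355.71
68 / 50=34 / 25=1.36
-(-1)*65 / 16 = 65 / 16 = 4.06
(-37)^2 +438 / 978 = 223220 / 163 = 1369.45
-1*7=-7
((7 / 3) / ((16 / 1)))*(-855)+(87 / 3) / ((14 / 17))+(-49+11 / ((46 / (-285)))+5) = -519387 / 2576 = -201.63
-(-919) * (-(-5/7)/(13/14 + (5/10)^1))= 919/2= 459.50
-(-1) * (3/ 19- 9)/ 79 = -168/ 1501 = -0.11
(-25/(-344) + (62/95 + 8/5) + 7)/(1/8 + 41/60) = 914253/79249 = 11.54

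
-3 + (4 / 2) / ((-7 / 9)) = -5.57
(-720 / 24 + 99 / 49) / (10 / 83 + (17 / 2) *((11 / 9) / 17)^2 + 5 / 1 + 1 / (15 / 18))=-4.40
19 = 19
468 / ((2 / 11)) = 2574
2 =2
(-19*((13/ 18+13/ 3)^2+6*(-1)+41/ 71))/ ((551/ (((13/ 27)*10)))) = -30108715/ 9006066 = -3.34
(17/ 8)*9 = 153/ 8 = 19.12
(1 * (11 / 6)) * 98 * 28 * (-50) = -754600 / 3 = -251533.33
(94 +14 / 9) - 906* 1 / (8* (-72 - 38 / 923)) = 232502431 / 2393784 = 97.13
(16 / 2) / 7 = 8 / 7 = 1.14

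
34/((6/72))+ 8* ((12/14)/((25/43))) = 73464/175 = 419.79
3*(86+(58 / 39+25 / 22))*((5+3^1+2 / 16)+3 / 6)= 5246691 / 2288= 2293.13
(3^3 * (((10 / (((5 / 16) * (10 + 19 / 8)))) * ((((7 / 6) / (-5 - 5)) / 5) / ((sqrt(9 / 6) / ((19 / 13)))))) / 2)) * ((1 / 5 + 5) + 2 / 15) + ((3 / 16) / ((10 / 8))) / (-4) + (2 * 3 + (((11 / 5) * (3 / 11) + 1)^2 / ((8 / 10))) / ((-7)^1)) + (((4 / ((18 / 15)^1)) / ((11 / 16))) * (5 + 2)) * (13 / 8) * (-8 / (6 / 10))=-735.03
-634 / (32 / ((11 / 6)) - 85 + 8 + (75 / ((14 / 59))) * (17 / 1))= -97636 / 818305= -0.12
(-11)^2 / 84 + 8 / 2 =457 / 84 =5.44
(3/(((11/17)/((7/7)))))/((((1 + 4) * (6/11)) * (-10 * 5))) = -17/500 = -0.03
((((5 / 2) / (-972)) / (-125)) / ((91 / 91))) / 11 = 1 / 534600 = 0.00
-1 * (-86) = 86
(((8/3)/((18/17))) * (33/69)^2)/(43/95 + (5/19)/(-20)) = 3126640/2385261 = 1.31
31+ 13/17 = 31.76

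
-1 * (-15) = 15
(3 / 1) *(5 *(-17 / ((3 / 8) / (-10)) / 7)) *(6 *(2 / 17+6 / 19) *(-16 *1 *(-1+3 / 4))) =192000 / 19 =10105.26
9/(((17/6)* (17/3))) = 162/289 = 0.56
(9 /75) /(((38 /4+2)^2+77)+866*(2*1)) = 12 /194125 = 0.00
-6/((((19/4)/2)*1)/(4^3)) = -3072/19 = -161.68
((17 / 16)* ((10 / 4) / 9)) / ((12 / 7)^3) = 29155 / 497664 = 0.06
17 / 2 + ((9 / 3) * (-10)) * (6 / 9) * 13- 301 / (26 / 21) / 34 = -228647 / 884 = -258.65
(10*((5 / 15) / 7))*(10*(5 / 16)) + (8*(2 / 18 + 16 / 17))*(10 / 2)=186695 / 4284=43.58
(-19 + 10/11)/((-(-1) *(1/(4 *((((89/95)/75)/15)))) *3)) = -70844/3526875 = -0.02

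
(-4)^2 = 16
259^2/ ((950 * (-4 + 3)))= -67081/ 950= -70.61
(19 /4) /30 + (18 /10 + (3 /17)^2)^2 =175966079 /50112600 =3.51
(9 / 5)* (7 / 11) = 63 / 55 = 1.15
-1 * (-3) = 3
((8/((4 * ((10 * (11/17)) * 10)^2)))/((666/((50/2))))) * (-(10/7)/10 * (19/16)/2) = -5491/3610252800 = -0.00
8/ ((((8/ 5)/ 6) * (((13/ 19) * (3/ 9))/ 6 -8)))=-10260/ 2723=-3.77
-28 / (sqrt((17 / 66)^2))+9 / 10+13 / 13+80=-4557 / 170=-26.81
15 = 15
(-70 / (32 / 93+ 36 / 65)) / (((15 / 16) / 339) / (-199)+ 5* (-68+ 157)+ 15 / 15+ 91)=-38061496200 / 262183661743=-0.15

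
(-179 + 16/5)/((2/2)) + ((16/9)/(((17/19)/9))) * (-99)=-165423/85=-1946.15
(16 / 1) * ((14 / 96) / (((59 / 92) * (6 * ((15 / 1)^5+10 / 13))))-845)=-70871447037014 / 5241970935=-13520.00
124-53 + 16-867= -780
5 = 5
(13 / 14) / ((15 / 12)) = 26 / 35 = 0.74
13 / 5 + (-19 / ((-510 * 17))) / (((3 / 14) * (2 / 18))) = 778 / 289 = 2.69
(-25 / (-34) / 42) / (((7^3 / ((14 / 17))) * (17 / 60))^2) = 30000 / 23863536599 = 0.00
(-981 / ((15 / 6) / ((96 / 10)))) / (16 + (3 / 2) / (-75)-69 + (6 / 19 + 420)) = -3578688 / 348931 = -10.26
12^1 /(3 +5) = 3 /2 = 1.50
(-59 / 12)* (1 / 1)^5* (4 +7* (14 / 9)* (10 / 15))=-4484 / 81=-55.36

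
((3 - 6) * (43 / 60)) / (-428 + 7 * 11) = 43 / 7020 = 0.01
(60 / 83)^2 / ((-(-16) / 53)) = 11925 / 6889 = 1.73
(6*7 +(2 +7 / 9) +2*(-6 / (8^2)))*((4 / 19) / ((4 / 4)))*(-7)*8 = -525.70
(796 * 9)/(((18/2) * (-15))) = -796/15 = -53.07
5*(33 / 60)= 11 / 4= 2.75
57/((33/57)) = 98.45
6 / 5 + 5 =31 / 5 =6.20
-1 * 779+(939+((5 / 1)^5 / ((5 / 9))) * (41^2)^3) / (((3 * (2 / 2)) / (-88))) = -783767199793323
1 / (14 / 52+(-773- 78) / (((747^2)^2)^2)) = 2520798678511269809498586 / 678676567291495717919801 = 3.71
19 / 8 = 2.38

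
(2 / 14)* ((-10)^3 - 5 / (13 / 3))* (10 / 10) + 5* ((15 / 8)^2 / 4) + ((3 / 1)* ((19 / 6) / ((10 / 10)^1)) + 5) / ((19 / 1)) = -61022043 / 442624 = -137.86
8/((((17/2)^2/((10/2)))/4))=640/289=2.21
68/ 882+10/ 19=5056/ 8379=0.60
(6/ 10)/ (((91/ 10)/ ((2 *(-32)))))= -384/ 91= -4.22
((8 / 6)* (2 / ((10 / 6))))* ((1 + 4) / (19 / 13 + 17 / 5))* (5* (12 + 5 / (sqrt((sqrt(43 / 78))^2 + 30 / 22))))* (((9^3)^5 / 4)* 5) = 1672865448269023125* sqrt(1409694) / 259594 + 2007438537922827750 / 79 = 33061800874841459.60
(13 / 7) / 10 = 13 / 70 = 0.19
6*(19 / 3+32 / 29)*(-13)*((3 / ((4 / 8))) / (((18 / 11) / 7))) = -1295294 / 87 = -14888.44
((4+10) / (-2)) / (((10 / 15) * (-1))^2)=-63 / 4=-15.75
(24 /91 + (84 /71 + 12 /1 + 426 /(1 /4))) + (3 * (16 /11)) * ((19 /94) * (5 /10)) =5738324316 /3340337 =1717.89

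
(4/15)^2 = 16/225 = 0.07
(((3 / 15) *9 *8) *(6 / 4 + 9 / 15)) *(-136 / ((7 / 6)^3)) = -3172608 / 1225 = -2589.88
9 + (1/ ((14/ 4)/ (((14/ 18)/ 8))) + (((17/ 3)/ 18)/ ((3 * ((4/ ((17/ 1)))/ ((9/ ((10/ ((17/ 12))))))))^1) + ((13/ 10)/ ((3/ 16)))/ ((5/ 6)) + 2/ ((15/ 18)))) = 877669/ 43200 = 20.32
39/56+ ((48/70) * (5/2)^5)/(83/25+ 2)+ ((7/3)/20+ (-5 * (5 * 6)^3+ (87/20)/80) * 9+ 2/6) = -1809842813307/1489600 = -1214985.78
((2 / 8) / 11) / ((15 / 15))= 1 / 44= 0.02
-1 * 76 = -76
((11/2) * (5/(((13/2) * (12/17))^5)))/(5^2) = 15618427/28871743680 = 0.00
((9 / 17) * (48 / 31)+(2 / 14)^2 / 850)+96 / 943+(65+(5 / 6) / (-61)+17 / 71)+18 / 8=2164048633214813 / 31639369937700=68.40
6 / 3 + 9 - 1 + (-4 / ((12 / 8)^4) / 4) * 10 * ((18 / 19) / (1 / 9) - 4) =1.06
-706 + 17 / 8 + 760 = 449 / 8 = 56.12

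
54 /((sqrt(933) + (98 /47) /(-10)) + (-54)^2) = 4347663795 /234731294798 -1491075*sqrt(933) /234731294798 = 0.02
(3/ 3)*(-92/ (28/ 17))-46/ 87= -34339/ 609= -56.39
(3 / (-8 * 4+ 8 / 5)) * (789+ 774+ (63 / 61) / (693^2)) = -1816999225 / 11780076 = -154.24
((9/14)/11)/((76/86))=387/5852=0.07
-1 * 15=-15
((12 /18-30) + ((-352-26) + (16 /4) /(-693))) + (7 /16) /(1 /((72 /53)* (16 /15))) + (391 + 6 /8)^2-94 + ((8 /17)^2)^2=37539949139975069 /245411424720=152967.41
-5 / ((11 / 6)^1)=-30 / 11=-2.73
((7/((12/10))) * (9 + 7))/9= 280/27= 10.37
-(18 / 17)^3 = -5832 / 4913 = -1.19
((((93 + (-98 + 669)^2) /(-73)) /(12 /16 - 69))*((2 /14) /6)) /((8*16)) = 163067 /13392288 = 0.01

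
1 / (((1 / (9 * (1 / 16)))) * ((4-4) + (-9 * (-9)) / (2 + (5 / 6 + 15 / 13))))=311 / 11232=0.03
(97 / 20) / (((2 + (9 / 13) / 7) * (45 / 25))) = 8827 / 6876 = 1.28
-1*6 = -6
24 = 24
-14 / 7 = -2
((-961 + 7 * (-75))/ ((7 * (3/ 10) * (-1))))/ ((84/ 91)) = 48295/ 63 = 766.59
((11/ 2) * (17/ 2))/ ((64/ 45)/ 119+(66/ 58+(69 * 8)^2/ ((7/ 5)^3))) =1422968085/ 3379964119916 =0.00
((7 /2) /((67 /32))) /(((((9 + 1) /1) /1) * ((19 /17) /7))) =6664 /6365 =1.05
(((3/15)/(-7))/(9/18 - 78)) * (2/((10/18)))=36/27125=0.00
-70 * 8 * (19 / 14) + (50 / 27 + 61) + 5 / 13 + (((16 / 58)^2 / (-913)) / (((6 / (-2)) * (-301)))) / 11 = -621753849795020 / 892345567113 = -696.76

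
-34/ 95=-0.36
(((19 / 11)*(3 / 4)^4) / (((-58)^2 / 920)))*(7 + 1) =176985 / 148016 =1.20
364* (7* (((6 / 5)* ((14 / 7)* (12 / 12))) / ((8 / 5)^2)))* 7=66885 / 4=16721.25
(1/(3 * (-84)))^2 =1/63504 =0.00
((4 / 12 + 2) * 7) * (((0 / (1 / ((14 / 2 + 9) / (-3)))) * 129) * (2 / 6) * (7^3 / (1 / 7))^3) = 0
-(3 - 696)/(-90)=-77/10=-7.70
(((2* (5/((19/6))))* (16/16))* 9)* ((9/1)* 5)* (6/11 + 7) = 2016900/209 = 9650.24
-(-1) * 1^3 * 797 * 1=797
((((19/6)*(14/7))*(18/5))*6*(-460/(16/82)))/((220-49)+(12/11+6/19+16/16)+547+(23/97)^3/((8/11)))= -492140690995536/1099360853893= -447.66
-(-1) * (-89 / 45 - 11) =-584 / 45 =-12.98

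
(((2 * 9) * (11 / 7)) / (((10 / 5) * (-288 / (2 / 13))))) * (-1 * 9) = 99 / 1456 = 0.07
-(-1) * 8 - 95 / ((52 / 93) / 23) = -202789 / 52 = -3899.79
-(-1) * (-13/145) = -13/145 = -0.09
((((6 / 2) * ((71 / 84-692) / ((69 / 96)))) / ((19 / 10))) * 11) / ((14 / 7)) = -25545080 / 3059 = -8350.79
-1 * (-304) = 304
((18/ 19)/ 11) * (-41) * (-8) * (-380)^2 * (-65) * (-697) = 2032853472000/ 11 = 184804861090.91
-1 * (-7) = 7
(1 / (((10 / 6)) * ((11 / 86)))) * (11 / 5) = 258 / 25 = 10.32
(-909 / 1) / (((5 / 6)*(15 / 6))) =-10908 / 25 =-436.32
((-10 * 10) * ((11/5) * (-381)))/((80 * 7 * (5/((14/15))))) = 27.94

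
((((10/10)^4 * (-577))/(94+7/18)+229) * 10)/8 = 1893425/6796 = 278.61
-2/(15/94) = -188/15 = -12.53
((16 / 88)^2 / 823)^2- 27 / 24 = -89250964873 / 79334191112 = -1.12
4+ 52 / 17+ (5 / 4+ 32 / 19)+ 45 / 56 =195289 / 18088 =10.80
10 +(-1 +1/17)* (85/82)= 370/41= 9.02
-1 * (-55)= 55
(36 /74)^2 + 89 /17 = 127349 /23273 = 5.47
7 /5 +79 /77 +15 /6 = 3793 /770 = 4.93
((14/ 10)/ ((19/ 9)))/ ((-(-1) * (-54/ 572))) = -2002/ 285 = -7.02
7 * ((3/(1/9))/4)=189/4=47.25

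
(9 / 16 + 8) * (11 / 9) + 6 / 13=20455 / 1872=10.93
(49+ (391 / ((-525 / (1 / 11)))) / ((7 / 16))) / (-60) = -1974569 / 2425500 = -0.81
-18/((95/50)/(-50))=473.68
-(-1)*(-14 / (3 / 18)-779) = -863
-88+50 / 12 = -503 / 6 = -83.83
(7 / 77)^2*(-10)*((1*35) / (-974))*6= 1050 / 58927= 0.02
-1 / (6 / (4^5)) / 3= -512 / 9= -56.89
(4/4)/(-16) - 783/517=-13045/8272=-1.58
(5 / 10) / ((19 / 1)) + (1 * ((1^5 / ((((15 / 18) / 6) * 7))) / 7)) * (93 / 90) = 8293 / 46550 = 0.18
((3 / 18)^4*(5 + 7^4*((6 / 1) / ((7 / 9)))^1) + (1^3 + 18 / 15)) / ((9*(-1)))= -106891 / 58320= -1.83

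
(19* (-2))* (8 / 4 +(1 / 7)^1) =-570 / 7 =-81.43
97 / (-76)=-97 / 76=-1.28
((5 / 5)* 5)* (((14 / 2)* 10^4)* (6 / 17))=2100000 / 17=123529.41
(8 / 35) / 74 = 4 / 1295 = 0.00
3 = 3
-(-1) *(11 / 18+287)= 5177 / 18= 287.61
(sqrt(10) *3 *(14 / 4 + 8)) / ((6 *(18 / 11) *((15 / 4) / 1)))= 253 *sqrt(10) / 270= 2.96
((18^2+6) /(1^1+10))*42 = 1260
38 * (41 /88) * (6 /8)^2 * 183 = 1822.46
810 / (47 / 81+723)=1.12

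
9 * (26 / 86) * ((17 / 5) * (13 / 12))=10.02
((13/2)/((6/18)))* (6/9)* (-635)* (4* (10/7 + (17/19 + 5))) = -32161480/133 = -241815.64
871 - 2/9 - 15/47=368204/423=870.46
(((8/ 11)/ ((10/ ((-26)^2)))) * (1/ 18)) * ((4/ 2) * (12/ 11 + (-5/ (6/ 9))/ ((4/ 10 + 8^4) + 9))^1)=5683288/ 955295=5.95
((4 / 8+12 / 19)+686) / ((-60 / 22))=-287221 / 1140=-251.95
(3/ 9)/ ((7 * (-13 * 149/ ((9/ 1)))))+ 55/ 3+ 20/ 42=765106/ 40677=18.81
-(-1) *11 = 11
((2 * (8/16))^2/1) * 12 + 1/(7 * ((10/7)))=121/10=12.10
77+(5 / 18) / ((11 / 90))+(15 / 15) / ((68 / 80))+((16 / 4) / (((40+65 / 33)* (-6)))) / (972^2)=9842731366423 / 122347166040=80.45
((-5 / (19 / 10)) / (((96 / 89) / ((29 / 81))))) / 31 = -64525 / 2290032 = -0.03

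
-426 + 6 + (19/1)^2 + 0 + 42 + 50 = 33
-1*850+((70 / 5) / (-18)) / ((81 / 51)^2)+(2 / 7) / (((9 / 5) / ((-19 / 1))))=-39190621 / 45927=-853.32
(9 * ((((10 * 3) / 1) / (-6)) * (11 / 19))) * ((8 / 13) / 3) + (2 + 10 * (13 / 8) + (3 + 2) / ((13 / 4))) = 14271 / 988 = 14.44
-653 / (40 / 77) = -50281 / 40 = -1257.02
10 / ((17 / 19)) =190 / 17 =11.18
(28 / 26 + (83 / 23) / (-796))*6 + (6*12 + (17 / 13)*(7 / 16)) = 79.01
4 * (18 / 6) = 12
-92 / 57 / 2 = -46 / 57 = -0.81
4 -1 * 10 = -6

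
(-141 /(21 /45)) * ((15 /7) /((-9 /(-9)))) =-31725 /49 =-647.45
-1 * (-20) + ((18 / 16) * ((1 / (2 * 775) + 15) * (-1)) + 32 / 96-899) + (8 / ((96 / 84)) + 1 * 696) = -7162577 / 37200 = -192.54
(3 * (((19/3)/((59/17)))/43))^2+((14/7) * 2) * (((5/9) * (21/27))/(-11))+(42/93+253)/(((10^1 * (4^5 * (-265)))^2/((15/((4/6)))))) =-73789913764902977246573/523638999981008879616000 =-0.14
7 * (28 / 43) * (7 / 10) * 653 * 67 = 30013186 / 215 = 139596.21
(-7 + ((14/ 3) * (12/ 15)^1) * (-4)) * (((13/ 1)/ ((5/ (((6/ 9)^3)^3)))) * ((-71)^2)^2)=-55647108934144/ 1476225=-37695547.04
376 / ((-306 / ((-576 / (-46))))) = -6016 / 391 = -15.39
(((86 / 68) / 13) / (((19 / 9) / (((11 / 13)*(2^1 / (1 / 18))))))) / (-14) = -38313 / 382109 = -0.10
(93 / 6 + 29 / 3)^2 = 22801 / 36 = 633.36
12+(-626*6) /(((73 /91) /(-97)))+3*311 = 33223197 /73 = 455112.29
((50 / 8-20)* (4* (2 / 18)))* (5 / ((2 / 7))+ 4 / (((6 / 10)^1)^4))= -430925 / 1458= -295.56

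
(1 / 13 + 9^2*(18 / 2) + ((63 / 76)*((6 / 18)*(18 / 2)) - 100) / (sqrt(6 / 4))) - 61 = 8685 / 13 - 7411*sqrt(6) / 228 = 588.46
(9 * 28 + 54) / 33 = 102 / 11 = 9.27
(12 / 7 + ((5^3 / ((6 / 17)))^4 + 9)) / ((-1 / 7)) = -142736084081575 / 1296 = -110135867346.89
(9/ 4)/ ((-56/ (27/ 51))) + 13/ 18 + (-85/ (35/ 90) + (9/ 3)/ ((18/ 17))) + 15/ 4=-7241233/ 34272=-211.29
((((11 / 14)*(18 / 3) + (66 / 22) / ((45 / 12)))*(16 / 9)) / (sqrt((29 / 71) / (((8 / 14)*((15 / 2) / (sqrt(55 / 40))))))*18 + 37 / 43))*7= 9.98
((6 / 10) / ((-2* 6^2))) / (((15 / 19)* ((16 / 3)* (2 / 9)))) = -0.01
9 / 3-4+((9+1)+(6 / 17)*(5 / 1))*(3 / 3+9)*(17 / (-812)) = -703 / 203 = -3.46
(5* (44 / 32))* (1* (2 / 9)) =55 / 36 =1.53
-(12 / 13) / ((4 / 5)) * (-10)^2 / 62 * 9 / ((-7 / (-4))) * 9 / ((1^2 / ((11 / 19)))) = -2673000 / 53599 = -49.87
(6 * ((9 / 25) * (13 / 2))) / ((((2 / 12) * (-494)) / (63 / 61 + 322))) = -319221 / 5795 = -55.09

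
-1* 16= -16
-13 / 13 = -1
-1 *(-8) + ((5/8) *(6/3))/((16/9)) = 557/64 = 8.70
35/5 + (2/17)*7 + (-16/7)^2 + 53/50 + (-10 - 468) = -19321101/41650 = -463.89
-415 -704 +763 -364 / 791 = -40280 / 113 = -356.46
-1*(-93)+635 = 728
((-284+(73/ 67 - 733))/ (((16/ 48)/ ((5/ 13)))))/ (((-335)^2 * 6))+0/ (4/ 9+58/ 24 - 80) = -0.00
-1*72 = -72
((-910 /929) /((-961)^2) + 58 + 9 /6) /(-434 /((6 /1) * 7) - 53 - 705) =-306288504753 /3955154151490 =-0.08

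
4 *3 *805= 9660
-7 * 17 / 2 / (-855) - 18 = -30661 / 1710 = -17.93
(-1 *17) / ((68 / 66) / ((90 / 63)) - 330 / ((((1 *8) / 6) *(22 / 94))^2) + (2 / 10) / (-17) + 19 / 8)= 38148 / 7597561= 0.01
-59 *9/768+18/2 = 2127/256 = 8.31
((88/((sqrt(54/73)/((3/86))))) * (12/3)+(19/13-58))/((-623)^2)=-15/102973+88 * sqrt(438)/50068641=-0.00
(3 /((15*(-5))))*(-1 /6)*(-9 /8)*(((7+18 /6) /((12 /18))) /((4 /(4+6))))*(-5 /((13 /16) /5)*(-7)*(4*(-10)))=31500 /13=2423.08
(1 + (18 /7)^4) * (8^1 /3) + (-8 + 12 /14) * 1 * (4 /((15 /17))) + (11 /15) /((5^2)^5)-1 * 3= 29500341823286 /351708984375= 83.88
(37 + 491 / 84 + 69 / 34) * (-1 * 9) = -192243 / 476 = -403.87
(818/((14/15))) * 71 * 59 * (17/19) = 436891755/133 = 3284900.41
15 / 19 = 0.79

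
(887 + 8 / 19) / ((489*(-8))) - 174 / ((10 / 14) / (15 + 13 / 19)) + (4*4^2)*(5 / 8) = -1405133873 / 371640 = -3780.90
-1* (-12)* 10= 120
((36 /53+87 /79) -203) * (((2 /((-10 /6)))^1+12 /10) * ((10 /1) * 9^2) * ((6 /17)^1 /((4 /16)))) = 0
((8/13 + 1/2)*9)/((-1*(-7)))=261/182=1.43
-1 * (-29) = 29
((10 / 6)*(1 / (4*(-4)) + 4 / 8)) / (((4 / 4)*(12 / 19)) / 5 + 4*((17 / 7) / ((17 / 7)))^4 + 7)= 475 / 7248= 0.07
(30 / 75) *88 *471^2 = 7808803.20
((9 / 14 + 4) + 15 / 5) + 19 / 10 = 334 / 35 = 9.54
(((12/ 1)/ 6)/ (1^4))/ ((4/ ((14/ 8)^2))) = 1.53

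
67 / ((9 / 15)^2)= 1675 / 9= 186.11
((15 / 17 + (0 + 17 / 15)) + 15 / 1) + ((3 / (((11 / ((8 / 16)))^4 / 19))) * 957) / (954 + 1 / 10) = 15200568113 / 893313960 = 17.02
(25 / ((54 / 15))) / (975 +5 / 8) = 100 / 14049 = 0.01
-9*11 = -99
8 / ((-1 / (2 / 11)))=-16 / 11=-1.45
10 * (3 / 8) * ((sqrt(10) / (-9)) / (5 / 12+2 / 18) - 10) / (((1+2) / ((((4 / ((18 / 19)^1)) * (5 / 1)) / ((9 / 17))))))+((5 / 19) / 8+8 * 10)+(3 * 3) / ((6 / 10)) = -4966955 / 12312 - 850 * sqrt(10) / 81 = -436.61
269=269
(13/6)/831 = 13/4986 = 0.00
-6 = -6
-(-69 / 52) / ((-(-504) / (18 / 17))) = 69 / 24752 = 0.00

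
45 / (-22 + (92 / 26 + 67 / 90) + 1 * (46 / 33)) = -2.76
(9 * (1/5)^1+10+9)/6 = 52/15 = 3.47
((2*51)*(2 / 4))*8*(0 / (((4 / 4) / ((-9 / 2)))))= 0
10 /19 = 0.53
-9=-9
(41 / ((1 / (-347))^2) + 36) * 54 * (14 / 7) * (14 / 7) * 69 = 73578141720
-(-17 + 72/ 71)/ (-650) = -227/ 9230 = -0.02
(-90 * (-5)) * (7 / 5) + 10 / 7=4420 / 7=631.43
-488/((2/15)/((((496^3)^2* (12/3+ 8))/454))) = -326980907414228828160/227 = -1440444526053871489.69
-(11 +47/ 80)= -927/ 80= -11.59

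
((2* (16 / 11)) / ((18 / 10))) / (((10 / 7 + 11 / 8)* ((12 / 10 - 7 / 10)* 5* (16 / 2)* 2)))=224 / 15543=0.01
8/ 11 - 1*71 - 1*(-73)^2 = -59392/ 11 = -5399.27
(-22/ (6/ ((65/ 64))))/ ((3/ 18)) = -715/ 32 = -22.34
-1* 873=-873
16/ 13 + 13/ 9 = 313/ 117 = 2.68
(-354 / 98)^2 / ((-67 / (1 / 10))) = -0.02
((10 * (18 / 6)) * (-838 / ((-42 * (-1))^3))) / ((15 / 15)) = -2095 / 6174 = -0.34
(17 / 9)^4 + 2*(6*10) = 870841 / 6561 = 132.73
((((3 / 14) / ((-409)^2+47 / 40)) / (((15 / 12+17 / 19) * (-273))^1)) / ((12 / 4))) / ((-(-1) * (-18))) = 0.00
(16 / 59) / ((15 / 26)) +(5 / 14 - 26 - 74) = -1228751 / 12390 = -99.17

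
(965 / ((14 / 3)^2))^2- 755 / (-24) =229913185 / 115248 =1994.94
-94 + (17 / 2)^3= 4161 / 8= 520.12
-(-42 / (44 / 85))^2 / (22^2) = -3186225 / 234256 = -13.60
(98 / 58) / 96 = 49 / 2784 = 0.02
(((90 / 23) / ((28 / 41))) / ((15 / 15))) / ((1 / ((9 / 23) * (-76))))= -630990 / 3703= -170.40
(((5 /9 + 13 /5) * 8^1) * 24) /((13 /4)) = 36352 /195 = 186.42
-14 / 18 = -7 / 9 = -0.78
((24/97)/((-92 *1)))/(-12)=0.00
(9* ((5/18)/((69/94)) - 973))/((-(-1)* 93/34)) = -20535932/6417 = -3200.24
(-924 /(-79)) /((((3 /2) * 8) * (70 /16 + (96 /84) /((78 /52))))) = 12936 /68177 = 0.19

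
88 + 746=834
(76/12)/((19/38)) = 38/3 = 12.67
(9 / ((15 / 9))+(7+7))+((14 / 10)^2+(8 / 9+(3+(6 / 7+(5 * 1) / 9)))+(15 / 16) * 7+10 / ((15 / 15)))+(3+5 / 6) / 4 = 1113397 / 25200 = 44.18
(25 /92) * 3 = 75 /92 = 0.82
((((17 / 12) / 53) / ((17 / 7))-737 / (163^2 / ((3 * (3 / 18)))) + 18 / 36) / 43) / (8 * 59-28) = 8400559 / 322614401328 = 0.00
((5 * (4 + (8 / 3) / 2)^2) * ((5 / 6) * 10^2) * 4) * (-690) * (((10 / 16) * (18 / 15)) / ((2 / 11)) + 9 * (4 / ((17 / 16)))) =-63406400000 / 51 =-1243262745.10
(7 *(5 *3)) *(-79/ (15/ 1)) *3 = -1659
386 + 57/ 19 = 389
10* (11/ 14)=55/ 7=7.86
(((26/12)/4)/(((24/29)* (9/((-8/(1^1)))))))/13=-29/648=-0.04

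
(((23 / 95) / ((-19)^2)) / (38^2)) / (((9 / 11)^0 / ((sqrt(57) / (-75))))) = -23 * sqrt(57) / 3714148500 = -0.00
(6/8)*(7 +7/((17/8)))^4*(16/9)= 3751562500/250563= 14972.53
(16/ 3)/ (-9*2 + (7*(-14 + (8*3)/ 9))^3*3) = -24/ 6740717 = -0.00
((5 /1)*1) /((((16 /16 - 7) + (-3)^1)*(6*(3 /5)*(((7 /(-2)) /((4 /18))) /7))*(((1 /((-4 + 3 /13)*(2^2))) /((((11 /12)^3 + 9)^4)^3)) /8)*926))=-656948816125260975804388720083800856229205763596767225 /97191156748600319964011781214257657925337088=-6759347641.31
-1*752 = -752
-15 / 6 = -5 / 2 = -2.50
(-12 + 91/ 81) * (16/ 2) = -7048/ 81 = -87.01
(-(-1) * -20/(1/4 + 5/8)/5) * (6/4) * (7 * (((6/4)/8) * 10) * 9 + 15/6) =-5790/7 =-827.14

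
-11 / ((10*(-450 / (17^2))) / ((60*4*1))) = 12716 / 75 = 169.55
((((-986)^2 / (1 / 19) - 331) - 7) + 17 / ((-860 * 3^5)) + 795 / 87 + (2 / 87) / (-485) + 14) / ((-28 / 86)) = -2171723248918243 / 38279304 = -56733613.78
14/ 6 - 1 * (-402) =1213/ 3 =404.33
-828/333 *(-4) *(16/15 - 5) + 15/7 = -143659/3885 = -36.98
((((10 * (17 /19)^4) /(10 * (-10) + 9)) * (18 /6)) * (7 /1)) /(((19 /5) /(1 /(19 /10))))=-125281500 /611596453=-0.20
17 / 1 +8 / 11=195 / 11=17.73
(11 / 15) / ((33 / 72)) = 8 / 5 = 1.60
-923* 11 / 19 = -10153 / 19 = -534.37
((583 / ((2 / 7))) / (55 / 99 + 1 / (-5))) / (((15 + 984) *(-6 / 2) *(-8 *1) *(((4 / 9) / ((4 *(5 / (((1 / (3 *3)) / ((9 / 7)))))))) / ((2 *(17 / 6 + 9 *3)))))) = 70440975 / 9472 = 7436.76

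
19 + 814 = 833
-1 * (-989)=989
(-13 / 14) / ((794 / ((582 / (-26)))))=291 / 11116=0.03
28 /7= 4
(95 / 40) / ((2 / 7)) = 133 / 16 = 8.31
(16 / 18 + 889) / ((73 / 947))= 7584523 / 657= 11544.18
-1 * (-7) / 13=7 / 13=0.54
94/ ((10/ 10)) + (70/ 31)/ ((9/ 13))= 27136/ 279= 97.26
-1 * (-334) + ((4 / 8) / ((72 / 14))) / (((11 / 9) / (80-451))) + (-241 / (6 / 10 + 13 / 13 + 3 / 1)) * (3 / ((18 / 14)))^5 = -3319.14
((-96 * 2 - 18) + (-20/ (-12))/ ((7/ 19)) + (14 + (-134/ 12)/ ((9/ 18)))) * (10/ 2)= -1069.05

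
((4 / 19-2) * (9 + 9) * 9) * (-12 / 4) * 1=16524 / 19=869.68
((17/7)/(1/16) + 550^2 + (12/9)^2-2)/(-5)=-19059934/315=-60507.73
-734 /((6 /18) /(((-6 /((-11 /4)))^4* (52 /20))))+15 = -129722.31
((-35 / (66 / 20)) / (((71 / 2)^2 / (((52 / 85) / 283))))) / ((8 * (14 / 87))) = -3770 / 266774761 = -0.00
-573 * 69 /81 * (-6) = 8786 /3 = 2928.67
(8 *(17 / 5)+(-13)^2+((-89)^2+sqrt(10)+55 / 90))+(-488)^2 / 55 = sqrt(10)+2464645 / 198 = 12450.86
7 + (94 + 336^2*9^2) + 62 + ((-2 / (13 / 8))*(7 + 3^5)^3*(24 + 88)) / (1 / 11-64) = 391573769721 / 9139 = 42846456.91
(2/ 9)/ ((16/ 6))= 1/ 12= 0.08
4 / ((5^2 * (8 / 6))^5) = 243 / 2500000000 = 0.00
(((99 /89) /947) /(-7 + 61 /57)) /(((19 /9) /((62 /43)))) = -0.00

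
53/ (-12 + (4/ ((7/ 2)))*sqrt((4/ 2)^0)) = -4.88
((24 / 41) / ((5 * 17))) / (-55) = -24 / 191675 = -0.00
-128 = -128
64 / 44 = 16 / 11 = 1.45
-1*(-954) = 954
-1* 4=-4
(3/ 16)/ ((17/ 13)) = 39/ 272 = 0.14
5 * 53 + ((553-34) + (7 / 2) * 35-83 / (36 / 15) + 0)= 10463 / 12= 871.92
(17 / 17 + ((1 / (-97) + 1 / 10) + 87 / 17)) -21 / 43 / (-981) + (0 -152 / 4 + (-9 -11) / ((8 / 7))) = -5714585783 / 115932945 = -49.29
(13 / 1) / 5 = 13 / 5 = 2.60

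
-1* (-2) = 2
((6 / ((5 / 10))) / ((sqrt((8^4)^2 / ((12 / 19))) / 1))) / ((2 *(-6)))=-sqrt(57) / 38912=-0.00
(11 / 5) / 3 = 11 / 15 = 0.73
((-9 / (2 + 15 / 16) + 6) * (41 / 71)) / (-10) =-2829 / 16685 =-0.17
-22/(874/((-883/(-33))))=-0.67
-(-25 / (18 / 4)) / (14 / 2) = 50 / 63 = 0.79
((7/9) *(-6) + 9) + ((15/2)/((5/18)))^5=43046734/3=14348911.33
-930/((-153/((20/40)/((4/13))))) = 2015/204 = 9.88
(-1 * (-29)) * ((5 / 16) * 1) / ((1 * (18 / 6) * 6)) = 145 / 288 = 0.50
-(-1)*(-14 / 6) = -7 / 3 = -2.33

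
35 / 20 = 1.75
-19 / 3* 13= -247 / 3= -82.33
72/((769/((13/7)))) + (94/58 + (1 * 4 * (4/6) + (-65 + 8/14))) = -28083962/468321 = -59.97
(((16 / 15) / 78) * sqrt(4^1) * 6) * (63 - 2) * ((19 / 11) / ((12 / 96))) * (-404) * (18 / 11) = -719210496 / 7865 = -91444.44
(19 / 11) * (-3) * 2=-114 / 11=-10.36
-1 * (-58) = 58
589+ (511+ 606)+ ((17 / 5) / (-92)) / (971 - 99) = 1706.00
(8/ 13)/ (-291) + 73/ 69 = 30623/ 29003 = 1.06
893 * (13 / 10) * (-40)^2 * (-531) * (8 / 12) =-657533760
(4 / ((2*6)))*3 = 1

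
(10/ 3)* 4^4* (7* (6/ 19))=1886.32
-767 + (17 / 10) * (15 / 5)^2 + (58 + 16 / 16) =-6927 / 10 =-692.70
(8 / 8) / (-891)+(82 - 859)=-692308 / 891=-777.00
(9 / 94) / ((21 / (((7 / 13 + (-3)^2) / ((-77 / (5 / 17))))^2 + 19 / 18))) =5508906691 / 1143255084972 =0.00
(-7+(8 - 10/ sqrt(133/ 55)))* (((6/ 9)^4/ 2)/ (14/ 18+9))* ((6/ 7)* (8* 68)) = 1088/ 231 - 10880* sqrt(7315)/ 30723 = -25.58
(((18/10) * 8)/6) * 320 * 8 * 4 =24576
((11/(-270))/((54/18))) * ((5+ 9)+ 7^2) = -77/90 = -0.86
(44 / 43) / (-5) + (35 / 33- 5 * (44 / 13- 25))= 10047424 / 92235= 108.93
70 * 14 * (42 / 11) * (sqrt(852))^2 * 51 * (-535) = -956839111200 / 11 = -86985373745.45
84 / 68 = 21 / 17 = 1.24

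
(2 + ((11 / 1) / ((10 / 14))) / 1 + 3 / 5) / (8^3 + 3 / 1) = 18 / 515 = 0.03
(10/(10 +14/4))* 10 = 200/27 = 7.41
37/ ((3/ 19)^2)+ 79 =14068/ 9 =1563.11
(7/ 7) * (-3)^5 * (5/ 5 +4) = -1215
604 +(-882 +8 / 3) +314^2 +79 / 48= 1573157 / 16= 98322.31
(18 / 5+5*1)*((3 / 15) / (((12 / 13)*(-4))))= -559 / 1200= -0.47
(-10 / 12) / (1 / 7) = -35 / 6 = -5.83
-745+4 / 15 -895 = -24596 / 15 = -1639.73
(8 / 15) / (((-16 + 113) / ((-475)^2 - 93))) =1240.04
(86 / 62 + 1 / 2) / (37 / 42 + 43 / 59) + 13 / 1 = 1752530 / 123659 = 14.17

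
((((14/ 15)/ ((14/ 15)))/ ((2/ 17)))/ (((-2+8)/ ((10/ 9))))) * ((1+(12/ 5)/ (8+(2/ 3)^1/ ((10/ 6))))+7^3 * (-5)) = -509830/ 189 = -2697.51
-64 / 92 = -16 / 23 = -0.70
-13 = -13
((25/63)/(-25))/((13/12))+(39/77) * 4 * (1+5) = 36460/3003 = 12.14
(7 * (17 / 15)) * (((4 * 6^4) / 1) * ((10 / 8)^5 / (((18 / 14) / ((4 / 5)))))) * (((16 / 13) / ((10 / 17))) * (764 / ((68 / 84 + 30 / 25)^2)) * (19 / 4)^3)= 15340091653254375 / 4630184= 3313063077.68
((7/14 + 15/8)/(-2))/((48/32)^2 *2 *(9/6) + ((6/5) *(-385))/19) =361/5340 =0.07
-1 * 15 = -15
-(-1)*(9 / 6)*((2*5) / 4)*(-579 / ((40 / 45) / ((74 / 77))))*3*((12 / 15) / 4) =-1735263 / 1232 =-1408.49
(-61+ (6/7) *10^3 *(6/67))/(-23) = -7391/10787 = -0.69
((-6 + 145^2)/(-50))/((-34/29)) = 609551/1700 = 358.56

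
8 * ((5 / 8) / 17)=5 / 17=0.29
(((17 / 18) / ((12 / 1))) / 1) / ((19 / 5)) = 85 / 4104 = 0.02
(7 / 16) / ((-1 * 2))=-7 / 32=-0.22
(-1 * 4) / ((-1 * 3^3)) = 4 / 27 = 0.15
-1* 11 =-11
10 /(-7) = -10 /7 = -1.43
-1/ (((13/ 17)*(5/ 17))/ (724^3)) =-109676489536/ 65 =-1687330608.25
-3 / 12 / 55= -1 / 220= -0.00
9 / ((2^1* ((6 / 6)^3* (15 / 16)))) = 24 / 5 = 4.80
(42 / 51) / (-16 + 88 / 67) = -469 / 8364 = -0.06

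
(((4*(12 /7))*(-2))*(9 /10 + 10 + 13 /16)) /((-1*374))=2811 /6545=0.43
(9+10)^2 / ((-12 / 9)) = -1083 / 4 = -270.75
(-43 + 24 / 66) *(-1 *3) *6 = 8442 / 11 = 767.45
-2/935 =-0.00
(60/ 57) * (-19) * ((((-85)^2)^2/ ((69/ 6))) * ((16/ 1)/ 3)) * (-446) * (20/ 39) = 298002928000000/ 2691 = 110740590115.20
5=5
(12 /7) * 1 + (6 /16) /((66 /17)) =2231 /1232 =1.81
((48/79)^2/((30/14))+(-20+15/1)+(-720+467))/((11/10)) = -234.39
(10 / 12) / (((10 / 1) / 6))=1 / 2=0.50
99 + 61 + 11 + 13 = 184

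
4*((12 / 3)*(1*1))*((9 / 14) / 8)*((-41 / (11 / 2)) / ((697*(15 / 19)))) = -114 / 6545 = -0.02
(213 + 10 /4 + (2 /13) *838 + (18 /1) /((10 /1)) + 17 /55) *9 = 4459869 /1430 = 3118.79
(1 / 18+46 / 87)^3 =28372625 / 142236648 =0.20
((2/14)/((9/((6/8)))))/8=1/672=0.00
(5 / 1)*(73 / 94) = 3.88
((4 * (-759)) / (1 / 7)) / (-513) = 7084 / 171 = 41.43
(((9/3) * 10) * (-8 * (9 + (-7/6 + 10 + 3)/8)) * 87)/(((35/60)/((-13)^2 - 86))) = -217929780/7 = -31132825.71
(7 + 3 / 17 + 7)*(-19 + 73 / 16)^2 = 12860001 / 4352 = 2954.96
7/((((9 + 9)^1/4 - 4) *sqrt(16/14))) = 7 *sqrt(14)/2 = 13.10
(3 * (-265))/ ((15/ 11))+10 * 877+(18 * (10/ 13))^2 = 1416003/ 169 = 8378.72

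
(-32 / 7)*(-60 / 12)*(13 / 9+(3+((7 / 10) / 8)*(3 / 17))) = 109178 / 1071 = 101.94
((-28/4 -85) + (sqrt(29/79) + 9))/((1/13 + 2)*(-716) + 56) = 1079/18604 -13*sqrt(2291)/1469716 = 0.06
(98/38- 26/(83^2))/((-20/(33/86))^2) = 367065963/387227934400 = 0.00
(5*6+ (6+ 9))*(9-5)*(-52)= -9360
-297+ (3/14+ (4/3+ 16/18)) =-294.56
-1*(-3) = 3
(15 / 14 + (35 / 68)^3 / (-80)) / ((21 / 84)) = 37671815 / 8804096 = 4.28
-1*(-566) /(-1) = -566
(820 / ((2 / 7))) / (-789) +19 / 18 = -12223 / 4734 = -2.58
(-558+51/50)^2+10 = 775591801/2500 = 310236.72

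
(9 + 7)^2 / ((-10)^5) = -8 / 3125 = -0.00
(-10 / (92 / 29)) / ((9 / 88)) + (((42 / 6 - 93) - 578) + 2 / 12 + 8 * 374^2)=462981725 / 414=1118313.35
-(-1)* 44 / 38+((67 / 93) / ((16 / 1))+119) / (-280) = 5800439 / 7916160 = 0.73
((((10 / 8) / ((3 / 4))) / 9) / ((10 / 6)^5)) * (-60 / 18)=-6 / 125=-0.05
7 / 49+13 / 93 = 184 / 651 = 0.28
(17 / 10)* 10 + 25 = 42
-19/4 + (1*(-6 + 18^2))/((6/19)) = 4009/4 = 1002.25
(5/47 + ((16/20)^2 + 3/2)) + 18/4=7927/1175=6.75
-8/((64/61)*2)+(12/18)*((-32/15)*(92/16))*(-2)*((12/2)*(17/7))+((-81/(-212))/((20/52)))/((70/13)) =104486569/445200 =234.70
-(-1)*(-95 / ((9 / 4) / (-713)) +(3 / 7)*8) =1896796 / 63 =30107.87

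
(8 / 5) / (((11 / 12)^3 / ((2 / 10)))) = 13824 / 33275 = 0.42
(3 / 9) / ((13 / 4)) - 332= -12944 / 39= -331.90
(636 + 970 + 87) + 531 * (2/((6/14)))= 4171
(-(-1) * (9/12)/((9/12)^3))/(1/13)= 208/9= 23.11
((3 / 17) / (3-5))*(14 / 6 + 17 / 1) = -29 / 17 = -1.71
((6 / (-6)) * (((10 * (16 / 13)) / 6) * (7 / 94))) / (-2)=140 / 1833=0.08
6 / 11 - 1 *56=-610 / 11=-55.45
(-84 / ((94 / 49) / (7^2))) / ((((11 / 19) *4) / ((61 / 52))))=-58437939 / 53768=-1086.85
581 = 581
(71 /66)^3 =357911 /287496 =1.24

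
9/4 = 2.25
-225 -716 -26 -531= -1498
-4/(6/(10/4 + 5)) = -5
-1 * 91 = -91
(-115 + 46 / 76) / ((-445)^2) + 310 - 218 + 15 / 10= 351789239 / 3762475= 93.50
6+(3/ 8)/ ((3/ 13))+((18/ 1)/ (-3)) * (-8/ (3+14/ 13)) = 8225/ 424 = 19.40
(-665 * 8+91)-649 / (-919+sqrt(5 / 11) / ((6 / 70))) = -437113663137 / 83605414+68145 * sqrt(55) / 83605414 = -5228.29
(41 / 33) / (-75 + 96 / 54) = -0.02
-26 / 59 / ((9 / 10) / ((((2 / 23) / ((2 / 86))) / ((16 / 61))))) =-170495 / 24426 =-6.98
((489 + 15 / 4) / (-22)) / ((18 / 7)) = -1533 / 176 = -8.71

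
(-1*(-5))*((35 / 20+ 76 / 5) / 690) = 113 / 920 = 0.12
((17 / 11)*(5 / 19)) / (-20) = -17 / 836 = -0.02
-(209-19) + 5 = -185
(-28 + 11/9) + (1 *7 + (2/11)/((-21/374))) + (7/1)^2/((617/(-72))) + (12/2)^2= 282442/38871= 7.27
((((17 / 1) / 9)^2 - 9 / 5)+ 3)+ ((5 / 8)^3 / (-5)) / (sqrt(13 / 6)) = 1931 / 405 - 25 *sqrt(78) / 6656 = 4.73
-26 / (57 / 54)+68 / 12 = -1081 / 57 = -18.96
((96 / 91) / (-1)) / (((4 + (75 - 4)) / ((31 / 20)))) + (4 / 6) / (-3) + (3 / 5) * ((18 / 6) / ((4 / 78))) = 7136761 / 204750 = 34.86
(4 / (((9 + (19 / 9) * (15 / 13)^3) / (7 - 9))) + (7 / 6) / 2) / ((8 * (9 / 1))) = -419 / 430368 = -0.00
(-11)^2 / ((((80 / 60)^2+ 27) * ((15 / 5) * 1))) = 363 / 259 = 1.40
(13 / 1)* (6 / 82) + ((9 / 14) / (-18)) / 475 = 518659 / 545300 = 0.95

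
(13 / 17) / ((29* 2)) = 13 / 986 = 0.01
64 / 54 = 32 / 27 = 1.19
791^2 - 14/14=625680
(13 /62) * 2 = 0.42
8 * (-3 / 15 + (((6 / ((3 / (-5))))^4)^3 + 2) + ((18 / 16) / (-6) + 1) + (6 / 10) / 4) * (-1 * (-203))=16240000000044863 / 10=1624000000004486.30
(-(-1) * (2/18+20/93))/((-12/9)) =-91/372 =-0.24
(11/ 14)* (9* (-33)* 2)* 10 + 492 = -29226/ 7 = -4175.14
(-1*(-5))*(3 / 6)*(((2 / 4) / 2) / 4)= 5 / 32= 0.16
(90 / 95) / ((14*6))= 3 / 266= 0.01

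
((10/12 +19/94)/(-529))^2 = 21316/5563518921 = 0.00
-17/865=-0.02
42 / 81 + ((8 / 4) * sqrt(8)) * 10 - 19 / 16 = 55.90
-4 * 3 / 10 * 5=-6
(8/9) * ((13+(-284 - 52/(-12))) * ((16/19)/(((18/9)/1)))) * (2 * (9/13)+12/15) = -1454080/6669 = -218.04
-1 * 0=0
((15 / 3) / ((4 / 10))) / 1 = 25 / 2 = 12.50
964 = 964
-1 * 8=-8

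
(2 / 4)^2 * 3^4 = 20.25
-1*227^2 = -51529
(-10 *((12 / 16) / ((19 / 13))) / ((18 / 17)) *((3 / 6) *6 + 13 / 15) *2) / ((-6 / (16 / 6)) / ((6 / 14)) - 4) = 25636 / 6327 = 4.05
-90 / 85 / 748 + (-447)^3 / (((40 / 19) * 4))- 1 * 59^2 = -5396463120383 / 508640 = -10609592.48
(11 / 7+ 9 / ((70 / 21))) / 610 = 299 / 42700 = 0.01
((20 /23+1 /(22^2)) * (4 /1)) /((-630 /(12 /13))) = -19406 /3798795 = -0.01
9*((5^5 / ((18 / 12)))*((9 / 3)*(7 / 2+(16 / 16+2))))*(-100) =-36562500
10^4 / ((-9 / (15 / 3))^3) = -1250000 / 729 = -1714.68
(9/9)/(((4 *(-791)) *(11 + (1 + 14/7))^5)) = -1/1701675136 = -0.00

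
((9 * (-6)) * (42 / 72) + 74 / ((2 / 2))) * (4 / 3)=170 / 3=56.67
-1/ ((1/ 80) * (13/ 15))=-1200/ 13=-92.31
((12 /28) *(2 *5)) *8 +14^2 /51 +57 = 33961 /357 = 95.13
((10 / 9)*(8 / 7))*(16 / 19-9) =-12400 / 1197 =-10.36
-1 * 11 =-11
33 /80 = 0.41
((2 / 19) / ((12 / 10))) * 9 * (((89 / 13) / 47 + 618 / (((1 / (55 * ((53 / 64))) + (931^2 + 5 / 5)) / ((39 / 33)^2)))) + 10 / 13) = 8972909753790 / 12409451370481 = 0.72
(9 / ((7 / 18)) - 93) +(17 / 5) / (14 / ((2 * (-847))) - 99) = -29305499 / 419300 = -69.89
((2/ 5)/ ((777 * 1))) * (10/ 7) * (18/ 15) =8/ 9065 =0.00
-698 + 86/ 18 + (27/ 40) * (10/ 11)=-692.61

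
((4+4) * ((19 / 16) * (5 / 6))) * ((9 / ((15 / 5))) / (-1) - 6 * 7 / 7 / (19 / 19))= -285 / 4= -71.25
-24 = -24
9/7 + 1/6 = 61/42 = 1.45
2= 2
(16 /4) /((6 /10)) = 20 /3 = 6.67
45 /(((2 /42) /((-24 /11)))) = -22680 /11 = -2061.82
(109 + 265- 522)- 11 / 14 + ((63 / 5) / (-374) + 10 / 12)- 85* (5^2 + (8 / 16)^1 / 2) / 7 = -35703751 / 78540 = -454.59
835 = 835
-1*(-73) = 73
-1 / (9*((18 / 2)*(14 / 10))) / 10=-1 / 1134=-0.00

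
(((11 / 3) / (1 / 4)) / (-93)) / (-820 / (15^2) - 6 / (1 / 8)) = 0.00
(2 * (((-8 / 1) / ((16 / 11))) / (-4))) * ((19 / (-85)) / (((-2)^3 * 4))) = 209 / 10880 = 0.02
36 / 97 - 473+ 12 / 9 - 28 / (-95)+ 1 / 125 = -470.99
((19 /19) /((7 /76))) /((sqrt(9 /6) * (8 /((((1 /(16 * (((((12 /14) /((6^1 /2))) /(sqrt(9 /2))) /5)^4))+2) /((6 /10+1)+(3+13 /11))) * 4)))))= 127022543285 * sqrt(6) /3419136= 90999.72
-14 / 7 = -2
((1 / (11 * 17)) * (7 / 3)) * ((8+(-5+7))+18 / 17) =1316 / 9537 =0.14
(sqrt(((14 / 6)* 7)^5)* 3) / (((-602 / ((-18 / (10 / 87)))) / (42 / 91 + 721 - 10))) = 1931995863* sqrt(3) / 5590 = 598625.22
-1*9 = -9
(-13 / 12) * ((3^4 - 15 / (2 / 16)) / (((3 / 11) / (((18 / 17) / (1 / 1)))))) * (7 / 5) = 39039 / 170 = 229.64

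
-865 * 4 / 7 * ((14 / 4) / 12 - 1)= 14705 / 42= 350.12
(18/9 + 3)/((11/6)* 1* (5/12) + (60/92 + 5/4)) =1656/883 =1.88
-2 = -2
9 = 9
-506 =-506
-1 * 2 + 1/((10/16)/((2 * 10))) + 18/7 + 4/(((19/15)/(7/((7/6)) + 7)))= 9792/133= 73.62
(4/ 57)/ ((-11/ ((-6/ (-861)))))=-0.00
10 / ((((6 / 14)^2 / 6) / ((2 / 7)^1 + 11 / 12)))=392.78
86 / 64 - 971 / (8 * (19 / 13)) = -49675 / 608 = -81.70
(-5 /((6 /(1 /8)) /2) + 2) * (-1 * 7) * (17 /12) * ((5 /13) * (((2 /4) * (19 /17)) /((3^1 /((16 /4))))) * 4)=-28595 /1404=-20.37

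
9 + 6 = 15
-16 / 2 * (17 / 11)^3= -39304 / 1331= -29.53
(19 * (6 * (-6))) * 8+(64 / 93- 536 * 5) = -758072 / 93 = -8151.31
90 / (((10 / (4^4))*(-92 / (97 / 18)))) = -3104 / 23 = -134.96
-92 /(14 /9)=-414 /7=-59.14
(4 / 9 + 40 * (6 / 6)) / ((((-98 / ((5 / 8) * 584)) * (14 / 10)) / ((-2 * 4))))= 379600 / 441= 860.77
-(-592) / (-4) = -148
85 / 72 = 1.18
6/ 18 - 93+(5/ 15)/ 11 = -1019/ 11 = -92.64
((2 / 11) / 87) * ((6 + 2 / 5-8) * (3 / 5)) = -16 / 7975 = -0.00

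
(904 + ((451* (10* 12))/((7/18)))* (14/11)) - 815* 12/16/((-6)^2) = 8544337/48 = 178007.02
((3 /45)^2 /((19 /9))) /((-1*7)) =-1 /3325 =-0.00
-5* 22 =-110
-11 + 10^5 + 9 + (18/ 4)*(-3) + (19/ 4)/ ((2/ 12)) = 100013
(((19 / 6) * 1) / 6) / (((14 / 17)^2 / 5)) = 3.89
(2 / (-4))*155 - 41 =-237 / 2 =-118.50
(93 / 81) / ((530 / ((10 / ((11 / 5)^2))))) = 775 / 173151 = 0.00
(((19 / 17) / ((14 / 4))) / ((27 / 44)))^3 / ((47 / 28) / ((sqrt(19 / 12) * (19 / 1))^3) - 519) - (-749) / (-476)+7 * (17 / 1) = 451391151103627723027799114881 / 3844041233585843202819919236 - 57259964801661952 * sqrt(57) / 6727072158775225604934858663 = 117.43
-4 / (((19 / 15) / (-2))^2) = -3600 / 361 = -9.97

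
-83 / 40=-2.08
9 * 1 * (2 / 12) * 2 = 3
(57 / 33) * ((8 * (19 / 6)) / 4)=361 / 33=10.94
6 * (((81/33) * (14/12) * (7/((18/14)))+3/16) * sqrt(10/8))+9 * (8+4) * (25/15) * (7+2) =8331 * sqrt(5)/176+1620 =1725.84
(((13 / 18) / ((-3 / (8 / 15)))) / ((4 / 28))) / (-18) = 182 / 3645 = 0.05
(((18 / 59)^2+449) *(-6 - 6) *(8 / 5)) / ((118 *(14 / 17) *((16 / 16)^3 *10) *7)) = -318911772 / 251589275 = -1.27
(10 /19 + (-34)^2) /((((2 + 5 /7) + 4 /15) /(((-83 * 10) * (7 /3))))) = -4468412900 /5947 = -751372.61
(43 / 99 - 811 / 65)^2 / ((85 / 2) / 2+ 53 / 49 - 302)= -1177042727056 / 2269846668375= -0.52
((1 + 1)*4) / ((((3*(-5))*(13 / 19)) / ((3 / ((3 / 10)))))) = -304 / 39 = -7.79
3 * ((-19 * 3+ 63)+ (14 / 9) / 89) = 4820 / 267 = 18.05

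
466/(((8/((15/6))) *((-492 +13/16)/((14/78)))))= -16310/306501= -0.05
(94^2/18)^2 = 19518724/81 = 240971.90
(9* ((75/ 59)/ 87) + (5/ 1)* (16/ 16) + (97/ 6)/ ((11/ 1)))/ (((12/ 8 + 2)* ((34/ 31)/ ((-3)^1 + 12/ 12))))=-23108857/ 6719097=-3.44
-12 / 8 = -3 / 2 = -1.50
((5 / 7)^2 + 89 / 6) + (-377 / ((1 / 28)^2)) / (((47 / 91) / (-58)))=458642535793 / 13818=33191672.88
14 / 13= 1.08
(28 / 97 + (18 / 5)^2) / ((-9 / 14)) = -449792 / 21825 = -20.61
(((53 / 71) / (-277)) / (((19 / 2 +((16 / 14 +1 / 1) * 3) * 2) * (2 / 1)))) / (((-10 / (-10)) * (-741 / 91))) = 0.00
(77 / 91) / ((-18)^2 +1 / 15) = 165 / 63193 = 0.00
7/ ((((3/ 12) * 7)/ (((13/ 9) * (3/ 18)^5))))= 13/ 17496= 0.00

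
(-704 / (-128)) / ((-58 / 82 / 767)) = -345917 / 58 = -5964.09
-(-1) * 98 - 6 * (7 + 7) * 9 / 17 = 910 / 17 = 53.53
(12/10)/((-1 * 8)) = -3/20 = -0.15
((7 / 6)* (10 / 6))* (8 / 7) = 20 / 9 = 2.22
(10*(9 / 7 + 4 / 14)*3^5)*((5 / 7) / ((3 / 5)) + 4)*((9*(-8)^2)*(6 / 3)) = 1118810880 / 49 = 22832875.10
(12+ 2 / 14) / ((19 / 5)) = 425 / 133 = 3.20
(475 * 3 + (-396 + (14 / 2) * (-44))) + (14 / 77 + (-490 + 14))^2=27481997 / 121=227123.94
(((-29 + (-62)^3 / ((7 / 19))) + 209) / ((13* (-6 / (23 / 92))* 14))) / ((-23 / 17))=-19239631 / 175812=-109.43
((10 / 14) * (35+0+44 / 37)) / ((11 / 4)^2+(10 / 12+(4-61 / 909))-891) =-19474416 / 661972661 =-0.03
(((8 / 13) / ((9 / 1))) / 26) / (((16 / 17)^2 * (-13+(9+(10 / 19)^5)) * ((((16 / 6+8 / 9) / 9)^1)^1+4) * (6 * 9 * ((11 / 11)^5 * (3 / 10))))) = -3577963055 / 339766088223744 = -0.00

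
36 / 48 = 3 / 4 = 0.75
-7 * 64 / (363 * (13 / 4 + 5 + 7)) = -1792 / 22143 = -0.08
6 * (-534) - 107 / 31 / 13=-1291319 / 403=-3204.27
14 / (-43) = -14 / 43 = -0.33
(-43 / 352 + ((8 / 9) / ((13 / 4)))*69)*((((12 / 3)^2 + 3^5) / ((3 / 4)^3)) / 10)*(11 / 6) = 13333061 / 6318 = 2110.33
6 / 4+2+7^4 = 4809 / 2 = 2404.50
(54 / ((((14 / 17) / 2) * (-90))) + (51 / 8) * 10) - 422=-50359 / 140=-359.71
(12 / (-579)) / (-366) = 2 / 35319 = 0.00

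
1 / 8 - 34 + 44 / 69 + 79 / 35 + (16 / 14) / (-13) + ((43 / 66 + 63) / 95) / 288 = -31.07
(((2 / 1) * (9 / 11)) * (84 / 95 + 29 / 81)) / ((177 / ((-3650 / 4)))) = -317185 / 30267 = -10.48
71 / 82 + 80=6631 / 82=80.87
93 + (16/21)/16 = 93.05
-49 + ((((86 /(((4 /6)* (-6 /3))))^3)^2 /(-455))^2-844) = 25043428375346311.90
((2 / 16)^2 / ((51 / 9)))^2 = 9 / 1183744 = 0.00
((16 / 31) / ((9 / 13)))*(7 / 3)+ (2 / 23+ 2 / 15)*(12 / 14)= 1299304 / 673785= 1.93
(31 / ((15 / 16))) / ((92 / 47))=5828 / 345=16.89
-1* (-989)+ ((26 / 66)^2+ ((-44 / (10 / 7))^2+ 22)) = 53355424 / 27225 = 1959.80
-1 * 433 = -433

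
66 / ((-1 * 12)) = -11 / 2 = -5.50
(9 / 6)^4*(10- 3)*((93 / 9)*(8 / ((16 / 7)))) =41013 / 32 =1281.66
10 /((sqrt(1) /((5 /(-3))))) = -50 /3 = -16.67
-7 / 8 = -0.88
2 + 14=16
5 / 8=0.62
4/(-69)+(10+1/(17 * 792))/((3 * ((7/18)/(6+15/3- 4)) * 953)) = 81789/16395412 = 0.00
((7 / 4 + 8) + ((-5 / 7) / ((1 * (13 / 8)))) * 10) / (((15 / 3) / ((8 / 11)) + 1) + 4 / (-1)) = 3898 / 2821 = 1.38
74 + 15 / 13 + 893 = 12586 / 13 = 968.15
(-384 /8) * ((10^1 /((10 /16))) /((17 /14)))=-10752 /17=-632.47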